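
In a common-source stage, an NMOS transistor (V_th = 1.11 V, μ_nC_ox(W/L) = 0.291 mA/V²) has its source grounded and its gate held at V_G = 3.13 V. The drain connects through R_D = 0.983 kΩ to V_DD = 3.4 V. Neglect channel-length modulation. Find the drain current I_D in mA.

V_GS = V_G = 3.13 V, so V_ov = 3.13 − 1.11 = 2.02 V.
Assume saturation: I_D = ½ k_n V_ov² = 0.5 × 0.291 × 2.02² = 0.594 mA, giving V_DS = V_DD − I_D R_D = 3.4 − 0.594 × 0.983 = 2.82 V.
V_DS = 2.82 V ≥ V_ov = 2.02 V, confirming saturation.

I_D = 0.594 mA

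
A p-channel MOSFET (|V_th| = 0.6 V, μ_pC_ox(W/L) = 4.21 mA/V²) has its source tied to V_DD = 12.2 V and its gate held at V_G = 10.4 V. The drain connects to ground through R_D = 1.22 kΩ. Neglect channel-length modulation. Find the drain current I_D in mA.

I_D = 3.03 mA

V_SG = V_DD − V_G = 12.2 − 10.4 = 1.8 V, so V_ov = 1.8 − 0.6 = 1.2 V.
Assume saturation: I_D = ½ k_p V_ov² = 0.5 × 4.21 × 1.2² = 3.03 mA, giving V_SD = V_DD − I_D R_D = 12.2 − 3.03 × 1.22 = 8.5 V.
V_SD = 8.5 V ≥ V_ov = 1.2 V, confirming saturation.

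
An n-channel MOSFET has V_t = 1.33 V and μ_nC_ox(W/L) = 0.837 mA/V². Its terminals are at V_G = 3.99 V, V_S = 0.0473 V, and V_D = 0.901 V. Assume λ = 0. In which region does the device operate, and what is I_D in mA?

V_GS = V_G − V_S = 3.99 − 0.0473 = 3.94 V; V_DS = V_D − V_S = 0.901 − 0.0473 = 0.854 V.
V_ov = V_GS − V_t = 3.94 − 1.33 = 2.61 V.
Since V_DS = 0.854 V < V_ov = 2.61 V, the device is in the triode region.
I_D = k_n [V_ov · V_DS − ½ V_DS²] = 0.837 × [2.61 × 0.854 − 0.5 × 0.854²] = 1.56 mA.

Triode; I_D = 1.56 mA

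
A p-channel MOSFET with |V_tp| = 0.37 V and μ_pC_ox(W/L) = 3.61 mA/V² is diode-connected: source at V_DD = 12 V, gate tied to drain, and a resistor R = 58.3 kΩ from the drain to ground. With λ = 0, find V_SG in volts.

V_SG = 0.698 V

With gate tied to drain, V_SG = V_SD ≥ V_SG − |V_tp|, so the device is in saturation.
KCL at the drain: ½ k_p (V_SG − |V_tp|)² = (V_DD − V_SG)/R.
Let x = V_SG − 0.37. Then 105 x² + x − 11.63 = 0, giving x = 0.328 V (positive root), so V_SG = 0.698 V.
I_D = (V_DD − V_SG)/R = (12 − 0.698) / 58.3 = 0.194 mA.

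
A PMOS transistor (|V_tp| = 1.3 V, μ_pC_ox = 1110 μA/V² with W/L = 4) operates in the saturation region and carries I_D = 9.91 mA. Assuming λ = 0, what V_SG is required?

V_SG = 3.41 V

k_p = μ_pC_ox · (W/L) = 4.44 mA/V².
In saturation I_D = ½ k_p (V_SG − |V_tp|)², so V_SG − |V_tp| = √(2 I_D / k_p) = √(2 × 9.91 / 4.44) = 2.11 V.
V_SG = 1.3 + 2.11 = 3.41 V.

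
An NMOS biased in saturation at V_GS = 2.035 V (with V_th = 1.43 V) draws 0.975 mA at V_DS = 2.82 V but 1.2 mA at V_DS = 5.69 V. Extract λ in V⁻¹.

λ = 0.104 V⁻¹

With V_GS fixed, I_D ∝ (1 + λ V_DS) in saturation, so I_D2/I_D1 = (1 + λ V_DS2)/(1 + λ V_DS1).
1.2/0.975 = 1.231 = (1 + 5.69 λ)/(1 + 2.82 λ).
Solving: λ (I_D1 V_DS2 − I_D2 V_DS1) = I_D2 − I_D1, so λ = (1.2 − 0.975) / (0.975 × 5.69 − 1.2 × 2.82) = 0.225 / 2.16 = 0.104 V⁻¹.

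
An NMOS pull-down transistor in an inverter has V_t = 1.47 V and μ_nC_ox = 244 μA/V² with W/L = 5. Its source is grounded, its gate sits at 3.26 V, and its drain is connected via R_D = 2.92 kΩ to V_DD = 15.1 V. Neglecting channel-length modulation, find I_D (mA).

I_D = 1.95 mA

V_GS = V_G = 3.26 V, so V_ov = 3.26 − 1.47 = 1.79 V.
k_n = μ_nC_ox · (W/L) = 1.22 mA/V².
Assume saturation: I_D = ½ k_n V_ov² = 0.5 × 1.22 × 1.79² = 1.95 mA, giving V_DS = V_DD − I_D R_D = 15.1 − 1.95 × 2.92 = 9.39 V.
V_DS = 9.39 V ≥ V_ov = 1.79 V, confirming saturation.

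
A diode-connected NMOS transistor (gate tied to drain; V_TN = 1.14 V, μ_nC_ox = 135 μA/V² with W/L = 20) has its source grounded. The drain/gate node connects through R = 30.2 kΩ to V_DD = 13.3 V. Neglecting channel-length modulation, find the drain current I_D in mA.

With gate tied to drain, V_GS = V_DS ≥ V_GS − V_TN, so the device is in saturation.
k_n = μ_nC_ox · (W/L) = 2.7 mA/V².
KCL at the drain: ½ k_n (V_GS − V_TN)² = (V_DD − V_GS)/R.
Let x = V_GS − 1.14. Then 40.8 x² + x − 12.16 = 0, giving x = 0.534 V (positive root), so V_GS = 1.67 V.
I_D = (V_DD − V_GS)/R = (13.3 − 1.67) / 30.2 = 0.385 mA.

I_D = 0.385 mA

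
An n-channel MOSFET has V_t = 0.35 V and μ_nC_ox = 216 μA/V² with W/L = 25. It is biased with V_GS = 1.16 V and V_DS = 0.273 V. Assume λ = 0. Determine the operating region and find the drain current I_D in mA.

Triode; I_D = 0.993 mA

k_n = μ_nC_ox · (W/L) = 5.4 mA/V².
V_ov = V_GS − V_t = 1.16 − 0.35 = 0.81 V.
Since V_DS = 0.273 V < V_ov = 0.81 V, the device is in the triode region.
I_D = k_n [V_ov · V_DS − ½ V_DS²] = 5.4 × [0.81 × 0.273 − 0.5 × 0.273²] = 0.993 mA.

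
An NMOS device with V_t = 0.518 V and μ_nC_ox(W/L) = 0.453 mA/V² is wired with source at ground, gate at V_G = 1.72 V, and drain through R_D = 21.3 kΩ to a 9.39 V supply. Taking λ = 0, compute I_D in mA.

V_GS = V_G = 1.72 V, so V_ov = 1.72 − 0.518 = 1.2 V.
Assume saturation: I_D = ½ k_n V_ov² = 0.5 × 0.453 × 1.2² = 0.327 mA, giving V_DS = V_DD − I_D R_D = 9.39 − 0.327 × 21.3 = 2.42 V.
V_DS = 2.42 V ≥ V_ov = 1.2 V, confirming saturation.

I_D = 0.327 mA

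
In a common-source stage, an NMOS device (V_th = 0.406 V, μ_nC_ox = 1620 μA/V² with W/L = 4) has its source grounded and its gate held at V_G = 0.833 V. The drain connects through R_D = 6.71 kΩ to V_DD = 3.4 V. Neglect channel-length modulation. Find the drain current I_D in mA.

I_D = 0.472 mA

V_GS = V_G = 0.833 V, so V_ov = 0.833 − 0.406 = 0.427 V.
k_n = μ_nC_ox · (W/L) = 6.48 mA/V².
Assume saturation: I_D = ½ k_n V_ov² = 0.5 × 6.48 × 0.427² = 0.591 mA, giving V_DS = V_DD − I_D R_D = 3.4 − 0.591 × 6.71 = -0.564 V.
But -0.564 V < V_ov = 0.427 V, so the device is actually in triode.
In triode I_D = k_n[V_ov V_DS − ½ V_DS²] and I_D = (V_DD − V_DS)/R_D. Equating: 21.7 V_DS² − 19.57 V_DS + 3.4 = 0, giving V_DS = 0.235 V (the root below V_ov).
I_D = (3.4 − 0.235) / 6.71 = 0.472 mA.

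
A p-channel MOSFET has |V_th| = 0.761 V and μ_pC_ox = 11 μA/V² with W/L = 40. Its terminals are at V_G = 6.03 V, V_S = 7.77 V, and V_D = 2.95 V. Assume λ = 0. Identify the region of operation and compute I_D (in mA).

V_SG = V_S − V_G = 7.77 − 6.03 = 1.74 V; V_SD = V_S − V_D = 7.77 − 2.95 = 4.82 V.
k_p = μ_pC_ox · (W/L) = 0.44 mA/V².
V_ov = V_SG − |V_th| = 1.74 − 0.761 = 0.979 V.
Since V_SD = 4.82 V ≥ V_ov = 0.979 V, the device is in saturation.
I_D = ½ k_p V_ov² = 0.5 × 0.44 × 0.979² = 0.211 mA.

Saturation; I_D = 0.211 mA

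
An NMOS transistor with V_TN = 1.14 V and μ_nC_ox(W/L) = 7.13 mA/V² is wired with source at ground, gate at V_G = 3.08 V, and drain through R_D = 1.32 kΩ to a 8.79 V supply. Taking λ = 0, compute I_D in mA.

I_D = 6.26 mA

V_GS = V_G = 3.08 V, so V_ov = 3.08 − 1.14 = 1.94 V.
Assume saturation: I_D = ½ k_n V_ov² = 0.5 × 7.13 × 1.94² = 13.4 mA, giving V_DS = V_DD − I_D R_D = 8.79 − 13.4 × 1.32 = -8.92 V.
But -8.92 V < V_ov = 1.94 V, so the device is actually in triode.
In triode I_D = k_n[V_ov V_DS − ½ V_DS²] and I_D = (V_DD − V_DS)/R_D. Equating: 4.71 V_DS² − 19.26 V_DS + 8.79 = 0, giving V_DS = 0.523 V (the root below V_ov).
I_D = (8.79 − 0.523) / 1.32 = 6.26 mA.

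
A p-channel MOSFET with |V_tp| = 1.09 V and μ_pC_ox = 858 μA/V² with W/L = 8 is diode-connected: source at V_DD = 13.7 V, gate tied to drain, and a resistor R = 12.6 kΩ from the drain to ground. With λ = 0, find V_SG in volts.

V_SG = 1.62 V

With gate tied to drain, V_SG = V_SD ≥ V_SG − |V_tp|, so the device is in saturation.
k_p = μ_pC_ox · (W/L) = 6.864 mA/V².
KCL at the drain: ½ k_p (V_SG − |V_tp|)² = (V_DD − V_SG)/R.
Let x = V_SG − 1.09. Then 43.2 x² + x − 12.61 = 0, giving x = 0.529 V (positive root), so V_SG = 1.62 V.
I_D = (V_DD − V_SG)/R = (13.7 − 1.62) / 12.6 = 0.959 mA.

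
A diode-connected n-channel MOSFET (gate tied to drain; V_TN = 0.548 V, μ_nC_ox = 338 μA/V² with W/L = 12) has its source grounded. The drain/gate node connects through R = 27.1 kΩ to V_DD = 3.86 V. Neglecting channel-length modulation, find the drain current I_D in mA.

I_D = 0.113 mA

With gate tied to drain, V_GS = V_DS ≥ V_GS − V_TN, so the device is in saturation.
k_n = μ_nC_ox · (W/L) = 4.056 mA/V².
KCL at the drain: ½ k_n (V_GS − V_TN)² = (V_DD − V_GS)/R.
Let x = V_GS − 0.548. Then 55 x² + x − 3.312 = 0, giving x = 0.237 V (positive root), so V_GS = 0.785 V.
I_D = (V_DD − V_GS)/R = (3.86 − 0.785) / 27.1 = 0.113 mA.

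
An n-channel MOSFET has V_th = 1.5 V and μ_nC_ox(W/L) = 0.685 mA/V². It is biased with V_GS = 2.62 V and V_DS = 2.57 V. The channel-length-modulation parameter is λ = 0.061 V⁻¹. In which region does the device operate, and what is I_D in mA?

V_ov = V_GS − V_th = 2.62 − 1.5 = 1.12 V.
Since V_DS = 2.57 V ≥ V_ov = 1.12 V, the device is in saturation.
I_D = ½ k_n V_ov² (1 + λ V_DS) = 0.5 × 0.685 × 1.12² × (1 + 0.061 × 2.57) = 0.497 mA.

Saturation; I_D = 0.497 mA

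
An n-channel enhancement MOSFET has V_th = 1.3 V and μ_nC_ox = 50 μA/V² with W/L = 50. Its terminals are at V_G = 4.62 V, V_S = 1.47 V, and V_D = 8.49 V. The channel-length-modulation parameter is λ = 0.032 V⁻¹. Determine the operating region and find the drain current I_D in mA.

V_GS = V_G − V_S = 4.62 − 1.47 = 3.15 V; V_DS = V_D − V_S = 8.49 − 1.47 = 7.02 V.
k_n = μ_nC_ox · (W/L) = 2.5 mA/V².
V_ov = V_GS − V_th = 3.15 − 1.3 = 1.85 V.
Since V_DS = 7.02 V ≥ V_ov = 1.85 V, the device is in saturation.
I_D = ½ k_n V_ov² (1 + λ V_DS) = 0.5 × 2.5 × 1.85² × (1 + 0.032 × 7.02) = 5.24 mA.

Saturation; I_D = 5.24 mA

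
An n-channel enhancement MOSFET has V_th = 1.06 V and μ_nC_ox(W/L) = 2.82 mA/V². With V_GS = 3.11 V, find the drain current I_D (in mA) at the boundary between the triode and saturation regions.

At the boundary V_DS = V_ov = V_GS − V_th = 3.11 − 1.06 = 2.05 V.
I_D = ½ k_n V_ov² = 0.5 × 2.82 × 2.05² = 5.93 mA.

I_D = 5.93 mA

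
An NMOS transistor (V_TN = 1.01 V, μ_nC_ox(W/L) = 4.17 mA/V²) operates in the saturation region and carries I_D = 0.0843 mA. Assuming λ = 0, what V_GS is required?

In saturation I_D = ½ k_n (V_GS − V_TN)², so V_GS − V_TN = √(2 I_D / k_n) = √(2 × 0.0843 / 4.17) = 0.201 V.
V_GS = 1.01 + 0.201 = 1.21 V.

V_GS = 1.21 V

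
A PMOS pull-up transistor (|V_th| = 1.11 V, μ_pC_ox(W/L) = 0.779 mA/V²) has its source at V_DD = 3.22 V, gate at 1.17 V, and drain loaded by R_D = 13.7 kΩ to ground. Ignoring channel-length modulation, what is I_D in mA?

V_SG = V_DD − V_G = 3.22 − 1.17 = 2.05 V, so V_ov = 2.05 − 1.11 = 0.94 V.
Assume saturation: I_D = ½ k_p V_ov² = 0.5 × 0.779 × 0.94² = 0.344 mA, giving V_SD = V_DD − I_D R_D = 3.22 − 0.344 × 13.7 = -1.5 V.
But -1.5 V < V_ov = 0.94 V, so the device is actually in triode.
In triode I_D = k_p[V_ov V_SD − ½ V_SD²] and I_D = (V_DD − V_SD)/R_D. Equating: 5.34 V_SD² − 11.03 V_SD + 3.22 = 0, giving V_SD = 0.352 V (the root below V_ov).
I_D = (3.22 − 0.352) / 13.7 = 0.209 mA.

I_D = 0.209 mA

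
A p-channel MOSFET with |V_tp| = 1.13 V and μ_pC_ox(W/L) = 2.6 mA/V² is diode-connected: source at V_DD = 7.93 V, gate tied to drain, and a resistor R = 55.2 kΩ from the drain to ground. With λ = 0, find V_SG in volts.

With gate tied to drain, V_SG = V_SD ≥ V_SG − |V_tp|, so the device is in saturation.
KCL at the drain: ½ k_p (V_SG − |V_tp|)² = (V_DD − V_SG)/R.
Let x = V_SG − 1.13. Then 71.8 x² + x − 6.8 = 0, giving x = 0.301 V (positive root), so V_SG = 1.43 V.
I_D = (V_DD − V_SG)/R = (7.93 − 1.43) / 55.2 = 0.118 mA.

V_SG = 1.43 V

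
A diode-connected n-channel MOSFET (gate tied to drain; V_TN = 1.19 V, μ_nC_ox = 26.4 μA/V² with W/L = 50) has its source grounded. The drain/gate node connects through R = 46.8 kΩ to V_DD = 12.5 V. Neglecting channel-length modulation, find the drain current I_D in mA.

With gate tied to drain, V_GS = V_DS ≥ V_GS − V_TN, so the device is in saturation.
k_n = μ_nC_ox · (W/L) = 1.32 mA/V².
KCL at the drain: ½ k_n (V_GS − V_TN)² = (V_DD − V_GS)/R.
Let x = V_GS − 1.19. Then 30.9 x² + x − 11.31 = 0, giving x = 0.589 V (positive root), so V_GS = 1.78 V.
I_D = (V_DD − V_GS)/R = (12.5 − 1.78) / 46.8 = 0.229 mA.

I_D = 0.229 mA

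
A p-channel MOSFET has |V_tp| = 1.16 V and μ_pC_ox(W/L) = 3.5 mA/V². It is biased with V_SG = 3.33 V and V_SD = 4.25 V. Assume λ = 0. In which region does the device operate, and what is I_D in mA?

V_ov = V_SG − |V_tp| = 3.33 − 1.16 = 2.17 V.
Since V_SD = 4.25 V ≥ V_ov = 2.17 V, the device is in saturation.
I_D = ½ k_p V_ov² = 0.5 × 3.5 × 2.17² = 8.24 mA.

Saturation; I_D = 8.24 mA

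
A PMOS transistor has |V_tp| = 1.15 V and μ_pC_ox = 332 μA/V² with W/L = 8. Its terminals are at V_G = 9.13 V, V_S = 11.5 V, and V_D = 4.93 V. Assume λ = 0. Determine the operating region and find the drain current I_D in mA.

Saturation; I_D = 1.98 mA

V_SG = V_S − V_G = 11.5 − 9.13 = 2.37 V; V_SD = V_S − V_D = 11.5 − 4.93 = 6.57 V.
k_p = μ_pC_ox · (W/L) = 2.656 mA/V².
V_ov = V_SG − |V_tp| = 2.37 − 1.15 = 1.22 V.
Since V_SD = 6.57 V ≥ V_ov = 1.22 V, the device is in saturation.
I_D = ½ k_p V_ov² = 0.5 × 2.656 × 1.22² = 1.98 mA.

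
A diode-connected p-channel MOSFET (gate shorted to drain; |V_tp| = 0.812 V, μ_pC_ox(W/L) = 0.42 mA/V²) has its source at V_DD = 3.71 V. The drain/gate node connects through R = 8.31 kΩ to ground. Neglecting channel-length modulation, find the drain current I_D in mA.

I_D = 0.224 mA

With gate tied to drain, V_SG = V_SD ≥ V_SG − |V_tp|, so the device is in saturation.
KCL at the drain: ½ k_p (V_SG − |V_tp|)² = (V_DD − V_SG)/R.
Let x = V_SG − 0.812. Then 1.75 x² + x − 2.898 = 0, giving x = 1.03 V (positive root), so V_SG = 1.85 V.
I_D = (V_DD − V_SG)/R = (3.71 − 1.85) / 8.31 = 0.224 mA.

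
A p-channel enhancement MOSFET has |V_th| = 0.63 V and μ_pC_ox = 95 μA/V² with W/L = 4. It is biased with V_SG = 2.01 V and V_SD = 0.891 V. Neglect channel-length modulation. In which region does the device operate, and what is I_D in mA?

Triode; I_D = 0.316 mA

k_p = μ_pC_ox · (W/L) = 0.38 mA/V².
V_ov = V_SG − |V_th| = 2.01 − 0.63 = 1.38 V.
Since V_SD = 0.891 V < V_ov = 1.38 V, the device is in the triode region.
I_D = k_p [V_ov · V_SD − ½ V_SD²] = 0.38 × [1.38 × 0.891 − 0.5 × 0.891²] = 0.316 mA.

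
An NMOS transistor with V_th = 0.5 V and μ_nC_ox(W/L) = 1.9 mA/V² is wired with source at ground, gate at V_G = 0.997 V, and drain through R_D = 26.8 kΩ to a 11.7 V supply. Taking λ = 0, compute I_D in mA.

V_GS = V_G = 0.997 V, so V_ov = 0.997 − 0.5 = 0.497 V.
Assume saturation: I_D = ½ k_n V_ov² = 0.5 × 1.9 × 0.497² = 0.235 mA, giving V_DS = V_DD − I_D R_D = 11.7 − 0.235 × 26.8 = 5.41 V.
V_DS = 5.41 V ≥ V_ov = 0.497 V, confirming saturation.

I_D = 0.235 mA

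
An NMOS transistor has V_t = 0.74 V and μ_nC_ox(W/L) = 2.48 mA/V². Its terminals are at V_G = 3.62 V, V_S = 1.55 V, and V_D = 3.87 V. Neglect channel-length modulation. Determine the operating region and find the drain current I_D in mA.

V_GS = V_G − V_S = 3.62 − 1.55 = 2.07 V; V_DS = V_D − V_S = 3.87 − 1.55 = 2.32 V.
V_ov = V_GS − V_t = 2.07 − 0.74 = 1.33 V.
Since V_DS = 2.32 V ≥ V_ov = 1.33 V, the device is in saturation.
I_D = ½ k_n V_ov² = 0.5 × 2.48 × 1.33² = 2.19 mA.

Saturation; I_D = 2.19 mA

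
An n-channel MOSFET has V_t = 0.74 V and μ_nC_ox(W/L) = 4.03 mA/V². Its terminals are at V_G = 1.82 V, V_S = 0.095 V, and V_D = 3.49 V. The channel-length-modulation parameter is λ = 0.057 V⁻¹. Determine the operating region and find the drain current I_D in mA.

V_GS = V_G − V_S = 1.82 − 0.095 = 1.73 V; V_DS = V_D − V_S = 3.49 − 0.095 = 3.4 V.
V_ov = V_GS − V_t = 1.73 − 0.74 = 0.985 V.
Since V_DS = 3.4 V ≥ V_ov = 0.985 V, the device is in saturation.
I_D = ½ k_n V_ov² (1 + λ V_DS) = 0.5 × 4.03 × 0.985² × (1 + 0.057 × 3.4) = 2.33 mA.

Saturation; I_D = 2.33 mA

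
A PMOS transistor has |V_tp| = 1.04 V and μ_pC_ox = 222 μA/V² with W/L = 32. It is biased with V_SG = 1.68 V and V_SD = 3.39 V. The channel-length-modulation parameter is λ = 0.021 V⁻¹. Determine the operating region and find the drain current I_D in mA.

Saturation; I_D = 1.56 mA

k_p = μ_pC_ox · (W/L) = 7.104 mA/V².
V_ov = V_SG − |V_tp| = 1.68 − 1.04 = 0.64 V.
Since V_SD = 3.39 V ≥ V_ov = 0.64 V, the device is in saturation.
I_D = ½ k_p V_ov² (1 + λ V_SD) = 0.5 × 7.104 × 0.64² × (1 + 0.021 × 3.39) = 1.56 mA.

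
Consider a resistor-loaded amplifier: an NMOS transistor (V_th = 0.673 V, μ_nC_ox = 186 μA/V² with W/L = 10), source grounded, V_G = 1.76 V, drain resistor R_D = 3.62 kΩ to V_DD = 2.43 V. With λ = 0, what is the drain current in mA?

I_D = 0.578 mA

V_GS = V_G = 1.76 V, so V_ov = 1.76 − 0.673 = 1.09 V.
k_n = μ_nC_ox · (W/L) = 1.86 mA/V².
Assume saturation: I_D = ½ k_n V_ov² = 0.5 × 1.86 × 1.09² = 1.1 mA, giving V_DS = V_DD − I_D R_D = 2.43 − 1.1 × 3.62 = -1.55 V.
But -1.55 V < V_ov = 1.09 V, so the device is actually in triode.
In triode I_D = k_n[V_ov V_DS − ½ V_DS²] and I_D = (V_DD − V_DS)/R_D. Equating: 3.37 V_DS² − 8.319 V_DS + 2.43 = 0, giving V_DS = 0.338 V (the root below V_ov).
I_D = (2.43 − 0.338) / 3.62 = 0.578 mA.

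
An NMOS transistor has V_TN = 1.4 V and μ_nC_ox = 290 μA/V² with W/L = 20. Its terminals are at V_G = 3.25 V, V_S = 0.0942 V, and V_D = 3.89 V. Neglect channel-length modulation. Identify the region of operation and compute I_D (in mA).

Saturation; I_D = 8.94 mA

V_GS = V_G − V_S = 3.25 − 0.0942 = 3.16 V; V_DS = V_D − V_S = 3.89 − 0.0942 = 3.8 V.
k_n = μ_nC_ox · (W/L) = 5.8 mA/V².
V_ov = V_GS − V_TN = 3.16 − 1.4 = 1.76 V.
Since V_DS = 3.8 V ≥ V_ov = 1.76 V, the device is in saturation.
I_D = ½ k_n V_ov² = 0.5 × 5.8 × 1.76² = 8.94 mA.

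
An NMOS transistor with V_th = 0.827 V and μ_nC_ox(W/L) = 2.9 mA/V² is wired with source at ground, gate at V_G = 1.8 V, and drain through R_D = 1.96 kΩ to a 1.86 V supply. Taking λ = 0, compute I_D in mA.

I_D = 0.779 mA

V_GS = V_G = 1.8 V, so V_ov = 1.8 − 0.827 = 0.973 V.
Assume saturation: I_D = ½ k_n V_ov² = 0.5 × 2.9 × 0.973² = 1.37 mA, giving V_DS = V_DD − I_D R_D = 1.86 − 1.37 × 1.96 = -0.831 V.
But -0.831 V < V_ov = 0.973 V, so the device is actually in triode.
In triode I_D = k_n[V_ov V_DS − ½ V_DS²] and I_D = (V_DD − V_DS)/R_D. Equating: 2.84 V_DS² − 6.531 V_DS + 1.86 = 0, giving V_DS = 0.333 V (the root below V_ov).
I_D = (1.86 − 0.333) / 1.96 = 0.779 mA.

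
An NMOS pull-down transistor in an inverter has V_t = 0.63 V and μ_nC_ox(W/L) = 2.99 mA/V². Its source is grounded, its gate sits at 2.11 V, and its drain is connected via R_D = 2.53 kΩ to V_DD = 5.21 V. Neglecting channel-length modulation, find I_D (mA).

I_D = 1.86 mA

V_GS = V_G = 2.11 V, so V_ov = 2.11 − 0.63 = 1.48 V.
Assume saturation: I_D = ½ k_n V_ov² = 0.5 × 2.99 × 1.48² = 3.27 mA, giving V_DS = V_DD − I_D R_D = 5.21 − 3.27 × 2.53 = -3.07 V.
But -3.07 V < V_ov = 1.48 V, so the device is actually in triode.
In triode I_D = k_n[V_ov V_DS − ½ V_DS²] and I_D = (V_DD − V_DS)/R_D. Equating: 3.78 V_DS² − 12.2 V_DS + 5.21 = 0, giving V_DS = 0.507 V (the root below V_ov).
I_D = (5.21 − 0.507) / 2.53 = 1.86 mA.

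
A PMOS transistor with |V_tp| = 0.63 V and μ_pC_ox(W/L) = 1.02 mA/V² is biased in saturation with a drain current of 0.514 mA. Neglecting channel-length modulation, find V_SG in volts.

In saturation I_D = ½ k_p (V_SG − |V_tp|)², so V_SG − |V_tp| = √(2 I_D / k_p) = √(2 × 0.514 / 1.02) = 1 V.
V_SG = 0.63 + 1 = 1.63 V.

V_SG = 1.63 V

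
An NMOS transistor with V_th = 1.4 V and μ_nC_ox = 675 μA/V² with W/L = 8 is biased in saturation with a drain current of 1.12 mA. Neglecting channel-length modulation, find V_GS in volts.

V_GS = 2.04 V

k_n = μ_nC_ox · (W/L) = 5.4 mA/V².
In saturation I_D = ½ k_n (V_GS − V_th)², so V_GS − V_th = √(2 I_D / k_n) = √(2 × 1.12 / 5.4) = 0.644 V.
V_GS = 1.4 + 0.644 = 2.04 V.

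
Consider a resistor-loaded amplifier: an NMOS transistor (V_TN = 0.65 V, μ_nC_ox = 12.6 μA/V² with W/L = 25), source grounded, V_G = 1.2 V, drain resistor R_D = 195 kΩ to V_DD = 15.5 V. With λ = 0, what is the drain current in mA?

V_GS = V_G = 1.2 V, so V_ov = 1.2 − 0.65 = 0.55 V.
k_n = μ_nC_ox · (W/L) = 0.315 mA/V².
Assume saturation: I_D = ½ k_n V_ov² = 0.5 × 0.315 × 0.55² = 0.0476 mA, giving V_DS = V_DD − I_D R_D = 15.5 − 0.0476 × 195 = 6.21 V.
V_DS = 6.21 V ≥ V_ov = 0.55 V, confirming saturation.

I_D = 0.0476 mA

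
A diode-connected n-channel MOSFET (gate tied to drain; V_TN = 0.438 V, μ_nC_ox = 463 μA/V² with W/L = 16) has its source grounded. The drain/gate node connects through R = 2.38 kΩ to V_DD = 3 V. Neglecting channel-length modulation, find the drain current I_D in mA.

I_D = 0.873 mA

With gate tied to drain, V_GS = V_DS ≥ V_GS − V_TN, so the device is in saturation.
k_n = μ_nC_ox · (W/L) = 7.408 mA/V².
KCL at the drain: ½ k_n (V_GS − V_TN)² = (V_DD − V_GS)/R.
Let x = V_GS − 0.438. Then 8.82 x² + x − 2.562 = 0, giving x = 0.485 V (positive root), so V_GS = 0.923 V.
I_D = (V_DD − V_GS)/R = (3 − 0.923) / 2.38 = 0.873 mA.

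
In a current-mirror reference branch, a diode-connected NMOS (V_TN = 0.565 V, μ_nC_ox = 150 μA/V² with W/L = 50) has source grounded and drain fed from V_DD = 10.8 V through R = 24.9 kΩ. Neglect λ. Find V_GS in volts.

With gate tied to drain, V_GS = V_DS ≥ V_GS − V_TN, so the device is in saturation.
k_n = μ_nC_ox · (W/L) = 7.5 mA/V².
KCL at the drain: ½ k_n (V_GS − V_TN)² = (V_DD − V_GS)/R.
Let x = V_GS − 0.565. Then 93.4 x² + x − 10.24 = 0, giving x = 0.326 V (positive root), so V_GS = 0.891 V.
I_D = (V_DD − V_GS)/R = (10.8 − 0.891) / 24.9 = 0.398 mA.

V_GS = 0.891 V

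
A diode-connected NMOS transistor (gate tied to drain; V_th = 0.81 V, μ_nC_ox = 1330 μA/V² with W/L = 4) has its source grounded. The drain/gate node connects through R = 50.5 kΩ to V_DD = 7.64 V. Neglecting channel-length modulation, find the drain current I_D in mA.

I_D = 0.131 mA

With gate tied to drain, V_GS = V_DS ≥ V_GS − V_th, so the device is in saturation.
k_n = μ_nC_ox · (W/L) = 5.32 mA/V².
KCL at the drain: ½ k_n (V_GS − V_th)² = (V_DD − V_GS)/R.
Let x = V_GS − 0.81. Then 134 x² + x − 6.83 = 0, giving x = 0.222 V (positive root), so V_GS = 1.03 V.
I_D = (V_DD − V_GS)/R = (7.64 − 1.03) / 50.5 = 0.131 mA.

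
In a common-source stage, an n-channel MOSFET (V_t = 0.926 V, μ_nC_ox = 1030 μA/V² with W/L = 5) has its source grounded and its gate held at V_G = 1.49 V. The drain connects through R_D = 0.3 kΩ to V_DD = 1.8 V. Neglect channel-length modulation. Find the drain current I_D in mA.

V_GS = V_G = 1.49 V, so V_ov = 1.49 − 0.926 = 0.564 V.
k_n = μ_nC_ox · (W/L) = 5.15 mA/V².
Assume saturation: I_D = ½ k_n V_ov² = 0.5 × 5.15 × 0.564² = 0.819 mA, giving V_DS = V_DD − I_D R_D = 1.8 − 0.819 × 0.3 = 1.55 V.
V_DS = 1.55 V ≥ V_ov = 0.564 V, confirming saturation.

I_D = 0.819 mA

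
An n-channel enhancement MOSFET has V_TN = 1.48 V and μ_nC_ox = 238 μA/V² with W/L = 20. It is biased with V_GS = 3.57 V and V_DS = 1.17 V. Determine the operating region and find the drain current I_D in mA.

Triode; I_D = 8.38 mA

k_n = μ_nC_ox · (W/L) = 4.76 mA/V².
V_ov = V_GS − V_TN = 3.57 − 1.48 = 2.09 V.
Since V_DS = 1.17 V < V_ov = 2.09 V, the device is in the triode region.
I_D = k_n [V_ov · V_DS − ½ V_DS²] = 4.76 × [2.09 × 1.17 − 0.5 × 1.17²] = 8.38 mA.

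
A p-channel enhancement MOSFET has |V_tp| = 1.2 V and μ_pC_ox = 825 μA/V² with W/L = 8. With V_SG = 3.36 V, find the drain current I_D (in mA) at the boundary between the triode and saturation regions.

I_D = 15.4 mA

At the boundary V_SD = V_ov = V_SG − |V_tp| = 3.36 − 1.2 = 2.16 V.
k_p = μ_pC_ox · (W/L) = 6.6 mA/V².
I_D = ½ k_p V_ov² = 0.5 × 6.6 × 2.16² = 15.4 mA.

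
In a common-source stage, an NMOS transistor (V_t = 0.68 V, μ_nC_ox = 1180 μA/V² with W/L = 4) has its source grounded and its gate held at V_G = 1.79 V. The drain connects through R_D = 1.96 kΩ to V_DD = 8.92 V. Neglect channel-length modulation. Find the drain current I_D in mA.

I_D = 2.91 mA

V_GS = V_G = 1.79 V, so V_ov = 1.79 − 0.68 = 1.11 V.
k_n = μ_nC_ox · (W/L) = 4.72 mA/V².
Assume saturation: I_D = ½ k_n V_ov² = 0.5 × 4.72 × 1.11² = 2.91 mA, giving V_DS = V_DD − I_D R_D = 8.92 − 2.91 × 1.96 = 3.22 V.
V_DS = 3.22 V ≥ V_ov = 1.11 V, confirming saturation.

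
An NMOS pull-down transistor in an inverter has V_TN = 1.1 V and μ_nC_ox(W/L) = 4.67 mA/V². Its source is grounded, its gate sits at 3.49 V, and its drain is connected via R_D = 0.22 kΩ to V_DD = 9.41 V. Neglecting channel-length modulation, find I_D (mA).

V_GS = V_G = 3.49 V, so V_ov = 3.49 − 1.1 = 2.39 V.
Assume saturation: I_D = ½ k_n V_ov² = 0.5 × 4.67 × 2.39² = 13.3 mA, giving V_DS = V_DD − I_D R_D = 9.41 − 13.3 × 0.22 = 6.48 V.
V_DS = 6.48 V ≥ V_ov = 2.39 V, confirming saturation.

I_D = 13.3 mA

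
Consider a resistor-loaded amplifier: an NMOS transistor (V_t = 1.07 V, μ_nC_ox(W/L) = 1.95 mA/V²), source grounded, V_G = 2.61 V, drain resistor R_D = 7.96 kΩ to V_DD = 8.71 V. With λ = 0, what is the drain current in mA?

V_GS = V_G = 2.61 V, so V_ov = 2.61 − 1.07 = 1.54 V.
Assume saturation: I_D = ½ k_n V_ov² = 0.5 × 1.95 × 1.54² = 2.31 mA, giving V_DS = V_DD − I_D R_D = 8.71 − 2.31 × 7.96 = -9.7 V.
But -9.7 V < V_ov = 1.54 V, so the device is actually in triode.
In triode I_D = k_n[V_ov V_DS − ½ V_DS²] and I_D = (V_DD − V_DS)/R_D. Equating: 7.76 V_DS² − 24.9 V_DS + 8.71 = 0, giving V_DS = 0.399 V (the root below V_ov).
I_D = (8.71 − 0.399) / 7.96 = 1.04 mA.

I_D = 1.04 mA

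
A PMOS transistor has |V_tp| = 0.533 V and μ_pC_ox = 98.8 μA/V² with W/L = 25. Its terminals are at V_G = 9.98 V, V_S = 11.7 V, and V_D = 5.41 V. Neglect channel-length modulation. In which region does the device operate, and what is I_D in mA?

Saturation; I_D = 1.74 mA

V_SG = V_S − V_G = 11.7 − 9.98 = 1.72 V; V_SD = V_S − V_D = 11.7 − 5.41 = 6.29 V.
k_p = μ_pC_ox · (W/L) = 2.47 mA/V².
V_ov = V_SG − |V_tp| = 1.72 − 0.533 = 1.19 V.
Since V_SD = 6.29 V ≥ V_ov = 1.19 V, the device is in saturation.
I_D = ½ k_p V_ov² = 0.5 × 2.47 × 1.19² = 1.74 mA.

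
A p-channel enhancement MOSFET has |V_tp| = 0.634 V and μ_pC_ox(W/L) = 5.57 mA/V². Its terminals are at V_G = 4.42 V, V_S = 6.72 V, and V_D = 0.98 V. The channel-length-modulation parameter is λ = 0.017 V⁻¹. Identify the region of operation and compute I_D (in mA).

V_SG = V_S − V_G = 6.72 − 4.42 = 2.3 V; V_SD = V_S − V_D = 6.72 − 0.98 = 5.74 V.
V_ov = V_SG − |V_tp| = 2.3 − 0.634 = 1.67 V.
Since V_SD = 5.74 V ≥ V_ov = 1.67 V, the device is in saturation.
I_D = ½ k_p V_ov² (1 + λ V_SD) = 0.5 × 5.57 × 1.67² × (1 + 0.017 × 5.74) = 8.48 mA.

Saturation; I_D = 8.48 mA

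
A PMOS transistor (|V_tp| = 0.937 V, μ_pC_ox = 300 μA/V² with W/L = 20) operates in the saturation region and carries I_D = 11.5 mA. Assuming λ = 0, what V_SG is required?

V_SG = 2.89 V

k_p = μ_pC_ox · (W/L) = 6 mA/V².
In saturation I_D = ½ k_p (V_SG − |V_tp|)², so V_SG − |V_tp| = √(2 I_D / k_p) = √(2 × 11.5 / 6) = 1.96 V.
V_SG = 0.937 + 1.96 = 2.89 V.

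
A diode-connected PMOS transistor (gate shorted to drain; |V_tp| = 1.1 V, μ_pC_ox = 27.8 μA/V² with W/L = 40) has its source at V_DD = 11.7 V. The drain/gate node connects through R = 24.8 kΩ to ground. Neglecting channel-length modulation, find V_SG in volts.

With gate tied to drain, V_SG = V_SD ≥ V_SG − |V_tp|, so the device is in saturation.
k_p = μ_pC_ox · (W/L) = 1.112 mA/V².
KCL at the drain: ½ k_p (V_SG − |V_tp|)² = (V_DD − V_SG)/R.
Let x = V_SG − 1.1. Then 13.8 x² + x − 10.6 = 0, giving x = 0.841 V (positive root), so V_SG = 1.94 V.
I_D = (V_DD − V_SG)/R = (11.7 − 1.94) / 24.8 = 0.393 mA.

V_SG = 1.94 V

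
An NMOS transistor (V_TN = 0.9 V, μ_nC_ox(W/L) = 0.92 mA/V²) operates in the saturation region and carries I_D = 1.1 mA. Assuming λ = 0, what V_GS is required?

V_GS = 2.45 V

In saturation I_D = ½ k_n (V_GS − V_TN)², so V_GS − V_TN = √(2 I_D / k_n) = √(2 × 1.1 / 0.92) = 1.55 V.
V_GS = 0.9 + 1.55 = 2.45 V.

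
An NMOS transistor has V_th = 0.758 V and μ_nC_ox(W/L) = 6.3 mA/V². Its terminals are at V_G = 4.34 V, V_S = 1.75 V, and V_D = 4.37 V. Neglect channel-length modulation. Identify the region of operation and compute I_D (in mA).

V_GS = V_G − V_S = 4.34 − 1.75 = 2.59 V; V_DS = V_D − V_S = 4.37 − 1.75 = 2.62 V.
V_ov = V_GS − V_th = 2.59 − 0.758 = 1.83 V.
Since V_DS = 2.62 V ≥ V_ov = 1.83 V, the device is in saturation.
I_D = ½ k_n V_ov² = 0.5 × 6.3 × 1.83² = 10.6 mA.

Saturation; I_D = 10.6 mA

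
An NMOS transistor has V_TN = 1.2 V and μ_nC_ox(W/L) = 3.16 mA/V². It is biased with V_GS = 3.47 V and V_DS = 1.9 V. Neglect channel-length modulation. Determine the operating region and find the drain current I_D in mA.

Triode; I_D = 7.93 mA

V_ov = V_GS − V_TN = 3.47 − 1.2 = 2.27 V.
Since V_DS = 1.9 V < V_ov = 2.27 V, the device is in the triode region.
I_D = k_n [V_ov · V_DS − ½ V_DS²] = 3.16 × [2.27 × 1.9 − 0.5 × 1.9²] = 7.93 mA.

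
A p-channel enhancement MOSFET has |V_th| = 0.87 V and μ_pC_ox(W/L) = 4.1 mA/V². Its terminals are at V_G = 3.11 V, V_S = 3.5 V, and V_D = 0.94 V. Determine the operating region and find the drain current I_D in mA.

Cutoff; I_D = 0 mA

V_SG = V_S − V_G = 3.5 − 3.11 = 0.39 V; V_SD = V_S − V_D = 3.5 − 0.94 = 2.56 V.
V_SG = 0.39 V < |V_th| = 0.87 V, so the transistor is in cutoff.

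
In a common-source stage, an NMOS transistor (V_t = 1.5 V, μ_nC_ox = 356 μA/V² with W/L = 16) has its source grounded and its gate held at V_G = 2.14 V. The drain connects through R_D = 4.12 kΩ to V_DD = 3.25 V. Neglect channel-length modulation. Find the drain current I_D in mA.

V_GS = V_G = 2.14 V, so V_ov = 2.14 − 1.5 = 0.64 V.
k_n = μ_nC_ox · (W/L) = 5.696 mA/V².
Assume saturation: I_D = ½ k_n V_ov² = 0.5 × 5.696 × 0.64² = 1.17 mA, giving V_DS = V_DD − I_D R_D = 3.25 − 1.17 × 4.12 = -1.56 V.
But -1.56 V < V_ov = 0.64 V, so the device is actually in triode.
In triode I_D = k_n[V_ov V_DS − ½ V_DS²] and I_D = (V_DD − V_DS)/R_D. Equating: 11.7 V_DS² − 16.02 V_DS + 3.25 = 0, giving V_DS = 0.248 V (the root below V_ov).
I_D = (3.25 − 0.248) / 4.12 = 0.729 mA.

I_D = 0.729 mA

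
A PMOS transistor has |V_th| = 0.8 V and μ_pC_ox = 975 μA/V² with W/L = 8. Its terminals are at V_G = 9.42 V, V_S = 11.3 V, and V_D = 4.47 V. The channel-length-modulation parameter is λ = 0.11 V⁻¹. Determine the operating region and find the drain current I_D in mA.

Saturation; I_D = 7.97 mA

V_SG = V_S − V_G = 11.3 − 9.42 = 1.88 V; V_SD = V_S − V_D = 11.3 − 4.47 = 6.83 V.
k_p = μ_pC_ox · (W/L) = 7.8 mA/V².
V_ov = V_SG − |V_th| = 1.88 − 0.8 = 1.08 V.
Since V_SD = 6.83 V ≥ V_ov = 1.08 V, the device is in saturation.
I_D = ½ k_p V_ov² (1 + λ V_SD) = 0.5 × 7.8 × 1.08² × (1 + 0.11 × 6.83) = 7.97 mA.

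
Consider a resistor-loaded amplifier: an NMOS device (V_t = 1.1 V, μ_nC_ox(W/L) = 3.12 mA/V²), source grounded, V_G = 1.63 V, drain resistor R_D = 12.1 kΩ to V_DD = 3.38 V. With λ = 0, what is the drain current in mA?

I_D = 0.263 mA

V_GS = V_G = 1.63 V, so V_ov = 1.63 − 1.1 = 0.53 V.
Assume saturation: I_D = ½ k_n V_ov² = 0.5 × 3.12 × 0.53² = 0.438 mA, giving V_DS = V_DD − I_D R_D = 3.38 − 0.438 × 12.1 = -1.92 V.
But -1.92 V < V_ov = 0.53 V, so the device is actually in triode.
In triode I_D = k_n[V_ov V_DS − ½ V_DS²] and I_D = (V_DD − V_DS)/R_D. Equating: 18.9 V_DS² − 21.01 V_DS + 3.38 = 0, giving V_DS = 0.195 V (the root below V_ov).
I_D = (3.38 − 0.195) / 12.1 = 0.263 mA.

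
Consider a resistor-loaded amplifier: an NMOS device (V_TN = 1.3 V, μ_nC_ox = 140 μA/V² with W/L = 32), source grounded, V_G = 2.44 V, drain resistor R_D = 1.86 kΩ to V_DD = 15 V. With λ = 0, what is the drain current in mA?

I_D = 2.91 mA

V_GS = V_G = 2.44 V, so V_ov = 2.44 − 1.3 = 1.14 V.
k_n = μ_nC_ox · (W/L) = 4.48 mA/V².
Assume saturation: I_D = ½ k_n V_ov² = 0.5 × 4.48 × 1.14² = 2.91 mA, giving V_DS = V_DD − I_D R_D = 15 − 2.91 × 1.86 = 9.59 V.
V_DS = 9.59 V ≥ V_ov = 1.14 V, confirming saturation.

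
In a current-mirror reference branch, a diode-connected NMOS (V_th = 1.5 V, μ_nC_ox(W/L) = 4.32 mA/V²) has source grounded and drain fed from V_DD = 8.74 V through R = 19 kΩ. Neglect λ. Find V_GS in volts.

With gate tied to drain, V_GS = V_DS ≥ V_GS − V_th, so the device is in saturation.
KCL at the drain: ½ k_n (V_GS − V_th)² = (V_DD − V_GS)/R.
Let x = V_GS − 1.5. Then 41 x² + x − 7.24 = 0, giving x = 0.408 V (positive root), so V_GS = 1.91 V.
I_D = (V_DD − V_GS)/R = (8.74 − 1.91) / 19 = 0.36 mA.

V_GS = 1.91 V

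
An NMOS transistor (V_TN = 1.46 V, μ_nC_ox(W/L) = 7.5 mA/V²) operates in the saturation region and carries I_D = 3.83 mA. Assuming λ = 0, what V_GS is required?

V_GS = 2.47 V

In saturation I_D = ½ k_n (V_GS − V_TN)², so V_GS − V_TN = √(2 I_D / k_n) = √(2 × 3.83 / 7.5) = 1.01 V.
V_GS = 1.46 + 1.01 = 2.47 V.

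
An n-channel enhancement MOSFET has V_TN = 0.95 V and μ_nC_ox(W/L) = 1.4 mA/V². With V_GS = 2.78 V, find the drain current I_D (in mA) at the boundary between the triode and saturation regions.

I_D = 2.34 mA

At the boundary V_DS = V_ov = V_GS − V_TN = 2.78 − 0.95 = 1.83 V.
I_D = ½ k_n V_ov² = 0.5 × 1.4 × 1.83² = 2.34 mA.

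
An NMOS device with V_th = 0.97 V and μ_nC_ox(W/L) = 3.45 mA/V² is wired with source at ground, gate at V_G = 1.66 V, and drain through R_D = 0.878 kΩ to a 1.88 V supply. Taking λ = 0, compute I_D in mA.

I_D = 0.821 mA

V_GS = V_G = 1.66 V, so V_ov = 1.66 − 0.97 = 0.69 V.
Assume saturation: I_D = ½ k_n V_ov² = 0.5 × 3.45 × 0.69² = 0.821 mA, giving V_DS = V_DD − I_D R_D = 1.88 − 0.821 × 0.878 = 1.16 V.
V_DS = 1.16 V ≥ V_ov = 0.69 V, confirming saturation.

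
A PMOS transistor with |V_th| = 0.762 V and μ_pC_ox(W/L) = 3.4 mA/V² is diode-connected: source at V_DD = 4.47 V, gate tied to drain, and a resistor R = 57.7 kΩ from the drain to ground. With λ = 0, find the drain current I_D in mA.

I_D = 0.0610 mA

With gate tied to drain, V_SG = V_SD ≥ V_SG − |V_th|, so the device is in saturation.
KCL at the drain: ½ k_p (V_SG − |V_th|)² = (V_DD − V_SG)/R.
Let x = V_SG − 0.762. Then 98.1 x² + x − 3.708 = 0, giving x = 0.189 V (positive root), so V_SG = 0.951 V.
I_D = (V_DD − V_SG)/R = (4.47 − 0.951) / 57.7 = 0.061 mA.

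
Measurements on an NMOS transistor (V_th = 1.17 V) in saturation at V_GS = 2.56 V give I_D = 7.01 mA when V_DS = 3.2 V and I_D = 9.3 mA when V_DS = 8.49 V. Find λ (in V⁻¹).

With V_GS fixed, I_D ∝ (1 + λ V_DS) in saturation, so I_D2/I_D1 = (1 + λ V_DS2)/(1 + λ V_DS1).
9.3/7.01 = 1.327 = (1 + 8.49 λ)/(1 + 3.2 λ).
Solving: λ (I_D1 V_DS2 − I_D2 V_DS1) = I_D2 − I_D1, so λ = (9.3 − 7.01) / (7.01 × 8.49 − 9.3 × 3.2) = 2.29 / 29.8 = 0.077 V⁻¹.

λ = 0.0770 V⁻¹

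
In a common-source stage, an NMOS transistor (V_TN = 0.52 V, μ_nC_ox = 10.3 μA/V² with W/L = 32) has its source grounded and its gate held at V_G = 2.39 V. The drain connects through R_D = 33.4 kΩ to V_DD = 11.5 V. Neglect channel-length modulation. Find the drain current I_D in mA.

V_GS = V_G = 2.39 V, so V_ov = 2.39 − 0.52 = 1.87 V.
k_n = μ_nC_ox · (W/L) = 0.3296 mA/V².
Assume saturation: I_D = ½ k_n V_ov² = 0.5 × 0.3296 × 1.87² = 0.576 mA, giving V_DS = V_DD − I_D R_D = 11.5 − 0.576 × 33.4 = -7.75 V.
But -7.75 V < V_ov = 1.87 V, so the device is actually in triode.
In triode I_D = k_n[V_ov V_DS − ½ V_DS²] and I_D = (V_DD − V_DS)/R_D. Equating: 5.5 V_DS² − 21.59 V_DS + 11.5 = 0, giving V_DS = 0.636 V (the root below V_ov).
I_D = (11.5 − 0.636) / 33.4 = 0.325 mA.

I_D = 0.325 mA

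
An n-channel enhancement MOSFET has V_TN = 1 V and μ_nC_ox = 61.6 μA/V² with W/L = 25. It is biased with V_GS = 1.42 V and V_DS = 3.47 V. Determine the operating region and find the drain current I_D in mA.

k_n = μ_nC_ox · (W/L) = 1.54 mA/V².
V_ov = V_GS − V_TN = 1.42 − 1 = 0.42 V.
Since V_DS = 3.47 V ≥ V_ov = 0.42 V, the device is in saturation.
I_D = ½ k_n V_ov² = 0.5 × 1.54 × 0.42² = 0.136 mA.

Saturation; I_D = 0.136 mA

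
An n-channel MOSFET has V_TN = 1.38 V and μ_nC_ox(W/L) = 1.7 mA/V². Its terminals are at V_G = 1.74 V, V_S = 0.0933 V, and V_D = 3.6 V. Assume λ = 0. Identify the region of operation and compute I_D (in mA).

V_GS = V_G − V_S = 1.74 − 0.0933 = 1.65 V; V_DS = V_D − V_S = 3.6 − 0.0933 = 3.51 V.
V_ov = V_GS − V_TN = 1.65 − 1.38 = 0.267 V.
Since V_DS = 3.51 V ≥ V_ov = 0.267 V, the device is in saturation.
I_D = ½ k_n V_ov² = 0.5 × 1.7 × 0.267² = 0.0605 mA.

Saturation; I_D = 0.0605 mA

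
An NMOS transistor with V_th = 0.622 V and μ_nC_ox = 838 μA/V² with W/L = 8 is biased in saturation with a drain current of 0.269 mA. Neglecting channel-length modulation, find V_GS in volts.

k_n = μ_nC_ox · (W/L) = 6.704 mA/V².
In saturation I_D = ½ k_n (V_GS − V_th)², so V_GS − V_th = √(2 I_D / k_n) = √(2 × 0.269 / 6.704) = 0.283 V.
V_GS = 0.622 + 0.283 = 0.905 V.

V_GS = 0.905 V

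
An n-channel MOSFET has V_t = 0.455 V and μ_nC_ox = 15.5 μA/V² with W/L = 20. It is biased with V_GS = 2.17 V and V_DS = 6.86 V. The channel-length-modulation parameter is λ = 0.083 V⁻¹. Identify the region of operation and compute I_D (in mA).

k_n = μ_nC_ox · (W/L) = 0.31 mA/V².
V_ov = V_GS − V_t = 2.17 − 0.455 = 1.71 V.
Since V_DS = 6.86 V ≥ V_ov = 1.71 V, the device is in saturation.
I_D = ½ k_n V_ov² (1 + λ V_DS) = 0.5 × 0.31 × 1.71² × (1 + 0.083 × 6.86) = 0.715 mA.

Saturation; I_D = 0.715 mA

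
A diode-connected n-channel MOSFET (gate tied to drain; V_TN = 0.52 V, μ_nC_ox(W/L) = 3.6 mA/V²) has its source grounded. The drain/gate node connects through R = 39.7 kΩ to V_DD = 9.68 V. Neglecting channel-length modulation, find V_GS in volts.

V_GS = 0.871 V

With gate tied to drain, V_GS = V_DS ≥ V_GS − V_TN, so the device is in saturation.
KCL at the drain: ½ k_n (V_GS − V_TN)² = (V_DD − V_GS)/R.
Let x = V_GS − 0.52. Then 71.5 x² + x − 9.16 = 0, giving x = 0.351 V (positive root), so V_GS = 0.871 V.
I_D = (V_DD − V_GS)/R = (9.68 − 0.871) / 39.7 = 0.222 mA.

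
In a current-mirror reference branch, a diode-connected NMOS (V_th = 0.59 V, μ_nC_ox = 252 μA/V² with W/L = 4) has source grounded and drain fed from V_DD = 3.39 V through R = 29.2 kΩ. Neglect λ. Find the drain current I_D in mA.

I_D = 0.0821 mA

With gate tied to drain, V_GS = V_DS ≥ V_GS − V_th, so the device is in saturation.
k_n = μ_nC_ox · (W/L) = 1.008 mA/V².
KCL at the drain: ½ k_n (V_GS − V_th)² = (V_DD − V_GS)/R.
Let x = V_GS − 0.59. Then 14.7 x² + x − 2.8 = 0, giving x = 0.404 V (positive root), so V_GS = 0.994 V.
I_D = (V_DD − V_GS)/R = (3.39 − 0.994) / 29.2 = 0.0821 mA.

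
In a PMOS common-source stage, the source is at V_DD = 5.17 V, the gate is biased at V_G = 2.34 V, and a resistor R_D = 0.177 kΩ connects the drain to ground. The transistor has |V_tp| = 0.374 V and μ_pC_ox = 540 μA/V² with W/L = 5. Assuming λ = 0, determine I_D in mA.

V_SG = V_DD − V_G = 5.17 − 2.34 = 2.83 V, so V_ov = 2.83 − 0.374 = 2.46 V.
k_p = μ_pC_ox · (W/L) = 2.7 mA/V².
Assume saturation: I_D = ½ k_p V_ov² = 0.5 × 2.7 × 2.46² = 8.14 mA, giving V_SD = V_DD − I_D R_D = 5.17 − 8.14 × 0.177 = 3.73 V.
V_SD = 3.73 V ≥ V_ov = 2.46 V, confirming saturation.

I_D = 8.14 mA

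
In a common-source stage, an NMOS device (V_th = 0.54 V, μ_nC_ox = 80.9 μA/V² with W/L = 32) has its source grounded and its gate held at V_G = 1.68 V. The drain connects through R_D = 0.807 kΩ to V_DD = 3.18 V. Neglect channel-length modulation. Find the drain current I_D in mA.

V_GS = V_G = 1.68 V, so V_ov = 1.68 − 0.54 = 1.14 V.
k_n = μ_nC_ox · (W/L) = 2.589 mA/V².
Assume saturation: I_D = ½ k_n V_ov² = 0.5 × 2.589 × 1.14² = 1.68 mA, giving V_DS = V_DD − I_D R_D = 3.18 − 1.68 × 0.807 = 1.82 V.
V_DS = 1.82 V ≥ V_ov = 1.14 V, confirming saturation.

I_D = 1.68 mA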